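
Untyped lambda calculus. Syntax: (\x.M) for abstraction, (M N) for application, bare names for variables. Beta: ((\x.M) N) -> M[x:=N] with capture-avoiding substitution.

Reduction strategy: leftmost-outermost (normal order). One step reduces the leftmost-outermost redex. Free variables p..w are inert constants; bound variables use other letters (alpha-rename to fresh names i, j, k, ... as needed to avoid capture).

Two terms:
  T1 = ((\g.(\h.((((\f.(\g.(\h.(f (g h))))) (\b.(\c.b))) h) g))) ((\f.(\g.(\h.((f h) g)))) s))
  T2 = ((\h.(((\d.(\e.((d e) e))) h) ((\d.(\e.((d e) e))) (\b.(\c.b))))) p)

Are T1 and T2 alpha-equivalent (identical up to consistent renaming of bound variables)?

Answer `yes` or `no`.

Term 1: ((\g.(\h.((((\f.(\g.(\h.(f (g h))))) (\b.(\c.b))) h) g))) ((\f.(\g.(\h.((f h) g)))) s))
Term 2: ((\h.(((\d.(\e.((d e) e))) h) ((\d.(\e.((d e) e))) (\b.(\c.b))))) p)
Alpha-equivalence: compare structure up to binder renaming.
Result: False

Answer: no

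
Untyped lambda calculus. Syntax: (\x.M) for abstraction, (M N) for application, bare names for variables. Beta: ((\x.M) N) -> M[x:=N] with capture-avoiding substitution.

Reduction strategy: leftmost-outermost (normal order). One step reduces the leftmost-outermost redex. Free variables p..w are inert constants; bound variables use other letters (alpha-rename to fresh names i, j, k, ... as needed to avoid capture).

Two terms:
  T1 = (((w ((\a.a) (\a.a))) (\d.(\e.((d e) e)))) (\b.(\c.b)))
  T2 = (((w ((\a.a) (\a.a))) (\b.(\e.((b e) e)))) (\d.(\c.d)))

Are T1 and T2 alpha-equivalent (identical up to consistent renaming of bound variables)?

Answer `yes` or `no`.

Answer: yes

Derivation:
Term 1: (((w ((\a.a) (\a.a))) (\d.(\e.((d e) e)))) (\b.(\c.b)))
Term 2: (((w ((\a.a) (\a.a))) (\b.(\e.((b e) e)))) (\d.(\c.d)))
Alpha-equivalence: compare structure up to binder renaming.
Result: True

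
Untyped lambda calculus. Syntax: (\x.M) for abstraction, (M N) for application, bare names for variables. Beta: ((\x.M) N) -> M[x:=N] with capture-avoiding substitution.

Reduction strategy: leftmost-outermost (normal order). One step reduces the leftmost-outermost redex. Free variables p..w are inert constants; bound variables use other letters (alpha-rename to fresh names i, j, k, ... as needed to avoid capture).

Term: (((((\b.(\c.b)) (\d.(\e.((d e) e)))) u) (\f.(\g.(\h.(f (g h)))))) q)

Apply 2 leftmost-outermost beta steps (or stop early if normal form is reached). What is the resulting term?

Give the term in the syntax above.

Step 0: (((((\b.(\c.b)) (\d.(\e.((d e) e)))) u) (\f.(\g.(\h.(f (g h)))))) q)
Step 1: ((((\c.(\d.(\e.((d e) e)))) u) (\f.(\g.(\h.(f (g h)))))) q)
Step 2: (((\d.(\e.((d e) e))) (\f.(\g.(\h.(f (g h)))))) q)

Answer: (((\d.(\e.((d e) e))) (\f.(\g.(\h.(f (g h)))))) q)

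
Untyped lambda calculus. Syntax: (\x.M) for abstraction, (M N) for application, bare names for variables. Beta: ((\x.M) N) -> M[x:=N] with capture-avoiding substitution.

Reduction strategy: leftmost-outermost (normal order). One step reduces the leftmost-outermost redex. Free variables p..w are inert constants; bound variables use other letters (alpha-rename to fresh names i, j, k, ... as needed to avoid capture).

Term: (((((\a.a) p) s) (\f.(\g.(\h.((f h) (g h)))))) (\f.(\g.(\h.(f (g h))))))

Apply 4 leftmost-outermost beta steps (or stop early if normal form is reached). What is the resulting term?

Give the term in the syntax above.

Answer: (((p s) (\f.(\g.(\h.((f h) (g h)))))) (\f.(\g.(\h.(f (g h))))))

Derivation:
Step 0: (((((\a.a) p) s) (\f.(\g.(\h.((f h) (g h)))))) (\f.(\g.(\h.(f (g h))))))
Step 1: (((p s) (\f.(\g.(\h.((f h) (g h)))))) (\f.(\g.(\h.(f (g h))))))
Step 2: (normal form reached)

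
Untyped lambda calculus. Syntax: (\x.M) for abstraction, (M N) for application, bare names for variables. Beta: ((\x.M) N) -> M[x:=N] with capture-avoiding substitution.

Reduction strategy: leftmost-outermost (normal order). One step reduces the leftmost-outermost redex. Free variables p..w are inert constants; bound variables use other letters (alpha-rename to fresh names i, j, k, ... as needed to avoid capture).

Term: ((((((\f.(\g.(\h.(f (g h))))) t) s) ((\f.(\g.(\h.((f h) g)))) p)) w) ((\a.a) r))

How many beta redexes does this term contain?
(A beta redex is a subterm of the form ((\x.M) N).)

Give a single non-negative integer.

Answer: 3

Derivation:
Term: ((((((\f.(\g.(\h.(f (g h))))) t) s) ((\f.(\g.(\h.((f h) g)))) p)) w) ((\a.a) r))
  Redex: ((\f.(\g.(\h.(f (g h))))) t)
  Redex: ((\f.(\g.(\h.((f h) g)))) p)
  Redex: ((\a.a) r)
Total redexes: 3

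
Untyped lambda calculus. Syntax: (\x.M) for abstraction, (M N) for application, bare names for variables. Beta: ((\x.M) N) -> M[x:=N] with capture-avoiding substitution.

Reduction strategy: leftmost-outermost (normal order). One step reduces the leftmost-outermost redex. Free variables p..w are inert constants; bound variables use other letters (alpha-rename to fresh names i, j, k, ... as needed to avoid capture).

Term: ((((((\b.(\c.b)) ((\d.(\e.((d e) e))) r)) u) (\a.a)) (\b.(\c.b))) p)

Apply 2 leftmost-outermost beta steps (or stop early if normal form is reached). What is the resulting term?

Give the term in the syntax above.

Step 0: ((((((\b.(\c.b)) ((\d.(\e.((d e) e))) r)) u) (\a.a)) (\b.(\c.b))) p)
Step 1: (((((\c.((\d.(\e.((d e) e))) r)) u) (\a.a)) (\b.(\c.b))) p)
Step 2: (((((\d.(\e.((d e) e))) r) (\a.a)) (\b.(\c.b))) p)

Answer: (((((\d.(\e.((d e) e))) r) (\a.a)) (\b.(\c.b))) p)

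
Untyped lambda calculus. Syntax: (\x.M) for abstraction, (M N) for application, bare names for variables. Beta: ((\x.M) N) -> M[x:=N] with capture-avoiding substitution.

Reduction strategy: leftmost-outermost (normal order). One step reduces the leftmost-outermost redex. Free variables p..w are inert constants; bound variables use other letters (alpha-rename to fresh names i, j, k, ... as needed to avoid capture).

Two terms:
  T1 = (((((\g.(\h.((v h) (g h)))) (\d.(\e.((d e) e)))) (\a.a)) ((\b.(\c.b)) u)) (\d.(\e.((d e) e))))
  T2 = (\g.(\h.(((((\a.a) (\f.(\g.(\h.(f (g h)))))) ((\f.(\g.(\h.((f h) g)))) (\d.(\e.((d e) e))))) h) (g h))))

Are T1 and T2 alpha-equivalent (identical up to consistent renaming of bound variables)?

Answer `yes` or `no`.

Answer: no

Derivation:
Term 1: (((((\g.(\h.((v h) (g h)))) (\d.(\e.((d e) e)))) (\a.a)) ((\b.(\c.b)) u)) (\d.(\e.((d e) e))))
Term 2: (\g.(\h.(((((\a.a) (\f.(\g.(\h.(f (g h)))))) ((\f.(\g.(\h.((f h) g)))) (\d.(\e.((d e) e))))) h) (g h))))
Alpha-equivalence: compare structure up to binder renaming.
Result: False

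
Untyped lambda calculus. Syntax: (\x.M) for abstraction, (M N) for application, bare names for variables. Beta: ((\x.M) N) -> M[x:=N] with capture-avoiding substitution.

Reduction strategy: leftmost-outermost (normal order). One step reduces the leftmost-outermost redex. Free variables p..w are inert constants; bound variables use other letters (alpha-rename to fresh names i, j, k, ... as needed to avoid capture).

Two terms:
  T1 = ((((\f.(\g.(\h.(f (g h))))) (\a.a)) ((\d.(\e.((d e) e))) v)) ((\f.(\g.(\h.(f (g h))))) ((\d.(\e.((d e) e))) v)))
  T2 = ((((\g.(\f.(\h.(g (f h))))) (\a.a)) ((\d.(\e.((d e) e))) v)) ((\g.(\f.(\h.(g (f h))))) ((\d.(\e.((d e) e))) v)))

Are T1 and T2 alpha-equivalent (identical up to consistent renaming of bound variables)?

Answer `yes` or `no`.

Term 1: ((((\f.(\g.(\h.(f (g h))))) (\a.a)) ((\d.(\e.((d e) e))) v)) ((\f.(\g.(\h.(f (g h))))) ((\d.(\e.((d e) e))) v)))
Term 2: ((((\g.(\f.(\h.(g (f h))))) (\a.a)) ((\d.(\e.((d e) e))) v)) ((\g.(\f.(\h.(g (f h))))) ((\d.(\e.((d e) e))) v)))
Alpha-equivalence: compare structure up to binder renaming.
Result: True

Answer: yes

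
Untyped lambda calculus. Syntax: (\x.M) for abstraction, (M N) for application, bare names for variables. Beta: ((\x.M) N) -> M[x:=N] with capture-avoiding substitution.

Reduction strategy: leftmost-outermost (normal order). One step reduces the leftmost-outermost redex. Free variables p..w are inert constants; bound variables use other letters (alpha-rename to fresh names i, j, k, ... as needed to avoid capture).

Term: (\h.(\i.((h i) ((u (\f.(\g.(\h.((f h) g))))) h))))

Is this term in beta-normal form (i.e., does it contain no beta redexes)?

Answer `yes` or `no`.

Term: (\h.(\i.((h i) ((u (\f.(\g.(\h.((f h) g))))) h))))
No beta redexes found.

Answer: yes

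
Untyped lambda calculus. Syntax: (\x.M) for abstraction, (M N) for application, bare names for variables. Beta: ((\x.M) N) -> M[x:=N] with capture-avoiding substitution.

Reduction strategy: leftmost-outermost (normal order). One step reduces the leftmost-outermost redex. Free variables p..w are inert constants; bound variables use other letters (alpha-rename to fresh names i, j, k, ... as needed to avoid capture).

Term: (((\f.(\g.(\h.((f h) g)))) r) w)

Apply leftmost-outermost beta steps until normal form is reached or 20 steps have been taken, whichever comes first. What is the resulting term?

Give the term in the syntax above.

Answer: (\h.((r h) w))

Derivation:
Step 0: (((\f.(\g.(\h.((f h) g)))) r) w)
Step 1: ((\g.(\h.((r h) g))) w)
Step 2: (\h.((r h) w))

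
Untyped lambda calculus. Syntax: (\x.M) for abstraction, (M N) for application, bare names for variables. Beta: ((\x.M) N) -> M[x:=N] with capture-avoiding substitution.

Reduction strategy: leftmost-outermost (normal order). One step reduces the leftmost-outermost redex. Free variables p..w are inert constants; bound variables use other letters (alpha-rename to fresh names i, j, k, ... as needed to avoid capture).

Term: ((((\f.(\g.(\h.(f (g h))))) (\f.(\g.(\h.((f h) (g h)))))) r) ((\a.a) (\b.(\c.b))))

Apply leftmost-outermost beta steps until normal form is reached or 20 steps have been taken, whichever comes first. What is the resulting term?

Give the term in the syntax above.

Step 0: ((((\f.(\g.(\h.(f (g h))))) (\f.(\g.(\h.((f h) (g h)))))) r) ((\a.a) (\b.(\c.b))))
Step 1: (((\g.(\h.((\f.(\g.(\h.((f h) (g h))))) (g h)))) r) ((\a.a) (\b.(\c.b))))
Step 2: ((\h.((\f.(\g.(\h.((f h) (g h))))) (r h))) ((\a.a) (\b.(\c.b))))
Step 3: ((\f.(\g.(\h.((f h) (g h))))) (r ((\a.a) (\b.(\c.b)))))
Step 4: (\g.(\h.(((r ((\a.a) (\b.(\c.b)))) h) (g h))))
Step 5: (\g.(\h.(((r (\b.(\c.b))) h) (g h))))

Answer: (\g.(\h.(((r (\b.(\c.b))) h) (g h))))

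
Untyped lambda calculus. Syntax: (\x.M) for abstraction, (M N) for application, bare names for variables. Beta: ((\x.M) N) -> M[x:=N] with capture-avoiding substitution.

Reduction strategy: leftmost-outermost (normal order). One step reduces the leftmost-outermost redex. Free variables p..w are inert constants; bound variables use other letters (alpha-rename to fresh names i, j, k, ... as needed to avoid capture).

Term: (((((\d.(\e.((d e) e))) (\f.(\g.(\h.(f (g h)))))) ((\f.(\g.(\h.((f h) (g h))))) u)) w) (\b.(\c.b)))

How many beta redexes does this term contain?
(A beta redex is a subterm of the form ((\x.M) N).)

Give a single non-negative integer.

Answer: 2

Derivation:
Term: (((((\d.(\e.((d e) e))) (\f.(\g.(\h.(f (g h)))))) ((\f.(\g.(\h.((f h) (g h))))) u)) w) (\b.(\c.b)))
  Redex: ((\d.(\e.((d e) e))) (\f.(\g.(\h.(f (g h))))))
  Redex: ((\f.(\g.(\h.((f h) (g h))))) u)
Total redexes: 2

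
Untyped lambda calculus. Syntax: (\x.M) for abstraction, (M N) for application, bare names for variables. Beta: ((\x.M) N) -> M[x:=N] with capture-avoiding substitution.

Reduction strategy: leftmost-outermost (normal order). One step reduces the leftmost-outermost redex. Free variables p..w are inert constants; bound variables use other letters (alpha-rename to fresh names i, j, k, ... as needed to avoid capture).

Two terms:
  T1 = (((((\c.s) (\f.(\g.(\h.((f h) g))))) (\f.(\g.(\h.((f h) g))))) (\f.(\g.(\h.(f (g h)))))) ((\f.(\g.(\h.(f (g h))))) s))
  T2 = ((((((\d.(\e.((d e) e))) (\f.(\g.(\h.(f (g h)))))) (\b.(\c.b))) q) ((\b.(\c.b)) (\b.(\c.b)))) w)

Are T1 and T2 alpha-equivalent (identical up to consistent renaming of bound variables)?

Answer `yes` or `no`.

Answer: no

Derivation:
Term 1: (((((\c.s) (\f.(\g.(\h.((f h) g))))) (\f.(\g.(\h.((f h) g))))) (\f.(\g.(\h.(f (g h)))))) ((\f.(\g.(\h.(f (g h))))) s))
Term 2: ((((((\d.(\e.((d e) e))) (\f.(\g.(\h.(f (g h)))))) (\b.(\c.b))) q) ((\b.(\c.b)) (\b.(\c.b)))) w)
Alpha-equivalence: compare structure up to binder renaming.
Result: False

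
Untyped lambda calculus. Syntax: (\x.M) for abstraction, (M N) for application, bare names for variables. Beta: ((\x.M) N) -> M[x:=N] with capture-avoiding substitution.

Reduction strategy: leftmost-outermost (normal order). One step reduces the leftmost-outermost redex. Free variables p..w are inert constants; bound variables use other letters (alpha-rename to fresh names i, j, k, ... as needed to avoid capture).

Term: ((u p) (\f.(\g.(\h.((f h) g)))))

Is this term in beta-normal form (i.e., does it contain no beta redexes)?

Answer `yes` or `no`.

Term: ((u p) (\f.(\g.(\h.((f h) g)))))
No beta redexes found.

Answer: yes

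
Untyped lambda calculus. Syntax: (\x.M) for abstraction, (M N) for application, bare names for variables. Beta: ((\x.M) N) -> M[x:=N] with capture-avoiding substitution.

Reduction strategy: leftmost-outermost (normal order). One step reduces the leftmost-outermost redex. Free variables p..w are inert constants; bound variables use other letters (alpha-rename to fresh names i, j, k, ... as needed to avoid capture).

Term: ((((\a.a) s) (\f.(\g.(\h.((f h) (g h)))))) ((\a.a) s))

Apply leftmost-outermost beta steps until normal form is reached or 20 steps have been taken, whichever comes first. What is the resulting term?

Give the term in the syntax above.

Answer: ((s (\f.(\g.(\h.((f h) (g h)))))) s)

Derivation:
Step 0: ((((\a.a) s) (\f.(\g.(\h.((f h) (g h)))))) ((\a.a) s))
Step 1: ((s (\f.(\g.(\h.((f h) (g h)))))) ((\a.a) s))
Step 2: ((s (\f.(\g.(\h.((f h) (g h)))))) s)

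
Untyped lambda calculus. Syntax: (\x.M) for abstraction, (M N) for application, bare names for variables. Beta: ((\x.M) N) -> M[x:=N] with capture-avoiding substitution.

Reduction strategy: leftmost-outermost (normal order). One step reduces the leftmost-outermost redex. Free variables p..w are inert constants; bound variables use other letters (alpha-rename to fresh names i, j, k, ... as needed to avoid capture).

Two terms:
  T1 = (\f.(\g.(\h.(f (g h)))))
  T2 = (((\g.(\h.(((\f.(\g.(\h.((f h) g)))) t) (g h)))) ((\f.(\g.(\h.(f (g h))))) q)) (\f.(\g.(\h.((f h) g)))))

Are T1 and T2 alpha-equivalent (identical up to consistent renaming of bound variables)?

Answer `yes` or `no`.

Term 1: (\f.(\g.(\h.(f (g h)))))
Term 2: (((\g.(\h.(((\f.(\g.(\h.((f h) g)))) t) (g h)))) ((\f.(\g.(\h.(f (g h))))) q)) (\f.(\g.(\h.((f h) g)))))
Alpha-equivalence: compare structure up to binder renaming.
Result: False

Answer: no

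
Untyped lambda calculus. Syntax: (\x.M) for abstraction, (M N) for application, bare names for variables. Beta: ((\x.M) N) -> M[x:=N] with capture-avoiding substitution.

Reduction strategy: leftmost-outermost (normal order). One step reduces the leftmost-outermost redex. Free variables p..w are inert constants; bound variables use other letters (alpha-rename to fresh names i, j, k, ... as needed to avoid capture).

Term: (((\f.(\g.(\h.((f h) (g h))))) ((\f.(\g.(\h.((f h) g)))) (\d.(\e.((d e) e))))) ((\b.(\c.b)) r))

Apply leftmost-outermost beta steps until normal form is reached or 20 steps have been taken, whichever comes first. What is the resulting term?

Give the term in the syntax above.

Step 0: (((\f.(\g.(\h.((f h) (g h))))) ((\f.(\g.(\h.((f h) g)))) (\d.(\e.((d e) e))))) ((\b.(\c.b)) r))
Step 1: ((\g.(\h.((((\f.(\g.(\h.((f h) g)))) (\d.(\e.((d e) e)))) h) (g h)))) ((\b.(\c.b)) r))
Step 2: (\h.((((\f.(\g.(\h.((f h) g)))) (\d.(\e.((d e) e)))) h) (((\b.(\c.b)) r) h)))
Step 3: (\h.(((\g.(\h.(((\d.(\e.((d e) e))) h) g))) h) (((\b.(\c.b)) r) h)))
Step 4: (\h.((\i.(((\d.(\e.((d e) e))) i) h)) (((\b.(\c.b)) r) h)))
Step 5: (\h.(((\d.(\e.((d e) e))) (((\b.(\c.b)) r) h)) h))
Step 6: (\h.((\e.(((((\b.(\c.b)) r) h) e) e)) h))
Step 7: (\h.(((((\b.(\c.b)) r) h) h) h))
Step 8: (\h.((((\c.r) h) h) h))
Step 9: (\h.((r h) h))

Answer: (\h.((r h) h))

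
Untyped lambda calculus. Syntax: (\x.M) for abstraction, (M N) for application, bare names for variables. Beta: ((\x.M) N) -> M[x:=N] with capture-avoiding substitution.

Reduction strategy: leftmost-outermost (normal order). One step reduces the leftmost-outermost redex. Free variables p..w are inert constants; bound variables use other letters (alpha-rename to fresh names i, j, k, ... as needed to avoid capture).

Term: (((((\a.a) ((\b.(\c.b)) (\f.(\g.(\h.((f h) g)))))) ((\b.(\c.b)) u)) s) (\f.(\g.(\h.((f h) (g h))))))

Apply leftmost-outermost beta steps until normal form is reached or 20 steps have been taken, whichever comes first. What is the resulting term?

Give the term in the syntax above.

Answer: (\h.((s h) (\f.(\g.(\h.((f h) (g h)))))))

Derivation:
Step 0: (((((\a.a) ((\b.(\c.b)) (\f.(\g.(\h.((f h) g)))))) ((\b.(\c.b)) u)) s) (\f.(\g.(\h.((f h) (g h))))))
Step 1: (((((\b.(\c.b)) (\f.(\g.(\h.((f h) g))))) ((\b.(\c.b)) u)) s) (\f.(\g.(\h.((f h) (g h))))))
Step 2: ((((\c.(\f.(\g.(\h.((f h) g))))) ((\b.(\c.b)) u)) s) (\f.(\g.(\h.((f h) (g h))))))
Step 3: (((\f.(\g.(\h.((f h) g)))) s) (\f.(\g.(\h.((f h) (g h))))))
Step 4: ((\g.(\h.((s h) g))) (\f.(\g.(\h.((f h) (g h))))))
Step 5: (\h.((s h) (\f.(\g.(\h.((f h) (g h)))))))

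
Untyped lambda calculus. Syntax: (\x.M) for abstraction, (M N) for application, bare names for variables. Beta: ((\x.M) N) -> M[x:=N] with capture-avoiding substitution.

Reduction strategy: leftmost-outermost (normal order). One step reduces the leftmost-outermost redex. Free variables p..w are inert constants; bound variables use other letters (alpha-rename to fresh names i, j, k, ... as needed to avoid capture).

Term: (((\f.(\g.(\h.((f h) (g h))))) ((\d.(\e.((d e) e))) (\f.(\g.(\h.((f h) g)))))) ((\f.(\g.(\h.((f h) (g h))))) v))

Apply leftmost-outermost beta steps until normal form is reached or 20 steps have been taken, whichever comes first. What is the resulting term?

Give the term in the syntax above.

Answer: (\h.((h (\i.((v i) (h i)))) h))

Derivation:
Step 0: (((\f.(\g.(\h.((f h) (g h))))) ((\d.(\e.((d e) e))) (\f.(\g.(\h.((f h) g)))))) ((\f.(\g.(\h.((f h) (g h))))) v))
Step 1: ((\g.(\h.((((\d.(\e.((d e) e))) (\f.(\g.(\h.((f h) g))))) h) (g h)))) ((\f.(\g.(\h.((f h) (g h))))) v))
Step 2: (\h.((((\d.(\e.((d e) e))) (\f.(\g.(\h.((f h) g))))) h) (((\f.(\g.(\h.((f h) (g h))))) v) h)))
Step 3: (\h.(((\e.(((\f.(\g.(\h.((f h) g)))) e) e)) h) (((\f.(\g.(\h.((f h) (g h))))) v) h)))
Step 4: (\h.((((\f.(\g.(\h.((f h) g)))) h) h) (((\f.(\g.(\h.((f h) (g h))))) v) h)))
Step 5: (\h.(((\g.(\i.((h i) g))) h) (((\f.(\g.(\h.((f h) (g h))))) v) h)))
Step 6: (\h.((\i.((h i) h)) (((\f.(\g.(\h.((f h) (g h))))) v) h)))
Step 7: (\h.((h (((\f.(\g.(\h.((f h) (g h))))) v) h)) h))
Step 8: (\h.((h ((\g.(\h.((v h) (g h)))) h)) h))
Step 9: (\h.((h (\i.((v i) (h i)))) h))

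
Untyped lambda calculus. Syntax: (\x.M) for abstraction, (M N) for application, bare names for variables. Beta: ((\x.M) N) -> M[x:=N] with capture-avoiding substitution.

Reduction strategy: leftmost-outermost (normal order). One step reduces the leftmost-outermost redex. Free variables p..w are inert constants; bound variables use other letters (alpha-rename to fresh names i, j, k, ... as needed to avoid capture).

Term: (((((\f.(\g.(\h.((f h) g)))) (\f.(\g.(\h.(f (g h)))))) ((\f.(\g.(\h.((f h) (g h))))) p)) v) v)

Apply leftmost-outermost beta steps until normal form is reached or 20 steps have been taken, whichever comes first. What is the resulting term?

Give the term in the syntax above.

Step 0: (((((\f.(\g.(\h.((f h) g)))) (\f.(\g.(\h.(f (g h)))))) ((\f.(\g.(\h.((f h) (g h))))) p)) v) v)
Step 1: ((((\g.(\h.(((\f.(\g.(\h.(f (g h))))) h) g))) ((\f.(\g.(\h.((f h) (g h))))) p)) v) v)
Step 2: (((\h.(((\f.(\g.(\h.(f (g h))))) h) ((\f.(\g.(\h.((f h) (g h))))) p))) v) v)
Step 3: ((((\f.(\g.(\h.(f (g h))))) v) ((\f.(\g.(\h.((f h) (g h))))) p)) v)
Step 4: (((\g.(\h.(v (g h)))) ((\f.(\g.(\h.((f h) (g h))))) p)) v)
Step 5: ((\h.(v (((\f.(\g.(\h.((f h) (g h))))) p) h))) v)
Step 6: (v (((\f.(\g.(\h.((f h) (g h))))) p) v))
Step 7: (v ((\g.(\h.((p h) (g h)))) v))
Step 8: (v (\h.((p h) (v h))))

Answer: (v (\h.((p h) (v h))))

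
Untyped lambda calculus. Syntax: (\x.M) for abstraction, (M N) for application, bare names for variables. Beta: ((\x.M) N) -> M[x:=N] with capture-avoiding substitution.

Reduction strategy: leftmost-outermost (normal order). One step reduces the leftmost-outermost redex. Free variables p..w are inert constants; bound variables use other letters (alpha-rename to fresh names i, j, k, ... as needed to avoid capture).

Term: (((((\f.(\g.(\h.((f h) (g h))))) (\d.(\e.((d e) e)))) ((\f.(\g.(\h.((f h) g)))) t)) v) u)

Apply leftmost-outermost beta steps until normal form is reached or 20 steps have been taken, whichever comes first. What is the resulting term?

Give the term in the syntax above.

Answer: (((v (\h.((t h) v))) (\h.((t h) v))) u)

Derivation:
Step 0: (((((\f.(\g.(\h.((f h) (g h))))) (\d.(\e.((d e) e)))) ((\f.(\g.(\h.((f h) g)))) t)) v) u)
Step 1: ((((\g.(\h.(((\d.(\e.((d e) e))) h) (g h)))) ((\f.(\g.(\h.((f h) g)))) t)) v) u)
Step 2: (((\h.(((\d.(\e.((d e) e))) h) (((\f.(\g.(\h.((f h) g)))) t) h))) v) u)
Step 3: ((((\d.(\e.((d e) e))) v) (((\f.(\g.(\h.((f h) g)))) t) v)) u)
Step 4: (((\e.((v e) e)) (((\f.(\g.(\h.((f h) g)))) t) v)) u)
Step 5: (((v (((\f.(\g.(\h.((f h) g)))) t) v)) (((\f.(\g.(\h.((f h) g)))) t) v)) u)
Step 6: (((v ((\g.(\h.((t h) g))) v)) (((\f.(\g.(\h.((f h) g)))) t) v)) u)
Step 7: (((v (\h.((t h) v))) (((\f.(\g.(\h.((f h) g)))) t) v)) u)
Step 8: (((v (\h.((t h) v))) ((\g.(\h.((t h) g))) v)) u)
Step 9: (((v (\h.((t h) v))) (\h.((t h) v))) u)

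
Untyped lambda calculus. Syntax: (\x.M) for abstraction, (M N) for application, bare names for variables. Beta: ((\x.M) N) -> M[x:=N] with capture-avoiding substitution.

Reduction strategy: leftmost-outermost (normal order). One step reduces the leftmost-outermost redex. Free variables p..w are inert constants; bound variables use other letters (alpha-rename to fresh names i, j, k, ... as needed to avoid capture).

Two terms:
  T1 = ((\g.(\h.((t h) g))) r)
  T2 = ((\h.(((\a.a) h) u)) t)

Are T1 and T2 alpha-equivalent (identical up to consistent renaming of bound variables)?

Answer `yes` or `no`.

Term 1: ((\g.(\h.((t h) g))) r)
Term 2: ((\h.(((\a.a) h) u)) t)
Alpha-equivalence: compare structure up to binder renaming.
Result: False

Answer: no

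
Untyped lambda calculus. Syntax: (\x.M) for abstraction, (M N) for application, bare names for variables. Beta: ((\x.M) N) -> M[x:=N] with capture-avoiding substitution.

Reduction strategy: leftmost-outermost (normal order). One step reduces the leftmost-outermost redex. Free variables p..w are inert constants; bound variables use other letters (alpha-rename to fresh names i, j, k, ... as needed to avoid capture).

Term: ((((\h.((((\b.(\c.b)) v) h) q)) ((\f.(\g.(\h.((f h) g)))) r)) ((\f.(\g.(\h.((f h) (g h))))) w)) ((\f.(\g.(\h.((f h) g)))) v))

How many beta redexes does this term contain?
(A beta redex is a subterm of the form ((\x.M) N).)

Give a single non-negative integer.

Answer: 5

Derivation:
Term: ((((\h.((((\b.(\c.b)) v) h) q)) ((\f.(\g.(\h.((f h) g)))) r)) ((\f.(\g.(\h.((f h) (g h))))) w)) ((\f.(\g.(\h.((f h) g)))) v))
  Redex: ((\h.((((\b.(\c.b)) v) h) q)) ((\f.(\g.(\h.((f h) g)))) r))
  Redex: ((\b.(\c.b)) v)
  Redex: ((\f.(\g.(\h.((f h) g)))) r)
  Redex: ((\f.(\g.(\h.((f h) (g h))))) w)
  Redex: ((\f.(\g.(\h.((f h) g)))) v)
Total redexes: 5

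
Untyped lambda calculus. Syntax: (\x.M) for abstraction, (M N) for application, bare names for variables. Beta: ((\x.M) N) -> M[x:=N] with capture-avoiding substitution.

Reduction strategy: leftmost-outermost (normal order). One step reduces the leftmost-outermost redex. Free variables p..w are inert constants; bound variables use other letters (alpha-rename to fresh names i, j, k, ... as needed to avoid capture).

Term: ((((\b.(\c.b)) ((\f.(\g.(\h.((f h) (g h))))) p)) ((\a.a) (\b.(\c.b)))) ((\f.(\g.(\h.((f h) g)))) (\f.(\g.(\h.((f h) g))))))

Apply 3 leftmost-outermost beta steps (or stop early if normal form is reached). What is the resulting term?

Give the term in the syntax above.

Step 0: ((((\b.(\c.b)) ((\f.(\g.(\h.((f h) (g h))))) p)) ((\a.a) (\b.(\c.b)))) ((\f.(\g.(\h.((f h) g)))) (\f.(\g.(\h.((f h) g))))))
Step 1: (((\c.((\f.(\g.(\h.((f h) (g h))))) p)) ((\a.a) (\b.(\c.b)))) ((\f.(\g.(\h.((f h) g)))) (\f.(\g.(\h.((f h) g))))))
Step 2: (((\f.(\g.(\h.((f h) (g h))))) p) ((\f.(\g.(\h.((f h) g)))) (\f.(\g.(\h.((f h) g))))))
Step 3: ((\g.(\h.((p h) (g h)))) ((\f.(\g.(\h.((f h) g)))) (\f.(\g.(\h.((f h) g))))))

Answer: ((\g.(\h.((p h) (g h)))) ((\f.(\g.(\h.((f h) g)))) (\f.(\g.(\h.((f h) g))))))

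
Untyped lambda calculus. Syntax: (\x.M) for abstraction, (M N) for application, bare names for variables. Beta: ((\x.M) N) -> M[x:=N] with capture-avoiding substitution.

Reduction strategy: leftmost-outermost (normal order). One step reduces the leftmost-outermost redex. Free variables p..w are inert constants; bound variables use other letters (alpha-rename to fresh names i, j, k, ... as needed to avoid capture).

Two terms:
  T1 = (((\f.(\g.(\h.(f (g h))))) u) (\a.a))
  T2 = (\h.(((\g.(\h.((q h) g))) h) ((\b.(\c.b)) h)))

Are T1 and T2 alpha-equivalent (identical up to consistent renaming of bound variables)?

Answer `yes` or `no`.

Answer: no

Derivation:
Term 1: (((\f.(\g.(\h.(f (g h))))) u) (\a.a))
Term 2: (\h.(((\g.(\h.((q h) g))) h) ((\b.(\c.b)) h)))
Alpha-equivalence: compare structure up to binder renaming.
Result: False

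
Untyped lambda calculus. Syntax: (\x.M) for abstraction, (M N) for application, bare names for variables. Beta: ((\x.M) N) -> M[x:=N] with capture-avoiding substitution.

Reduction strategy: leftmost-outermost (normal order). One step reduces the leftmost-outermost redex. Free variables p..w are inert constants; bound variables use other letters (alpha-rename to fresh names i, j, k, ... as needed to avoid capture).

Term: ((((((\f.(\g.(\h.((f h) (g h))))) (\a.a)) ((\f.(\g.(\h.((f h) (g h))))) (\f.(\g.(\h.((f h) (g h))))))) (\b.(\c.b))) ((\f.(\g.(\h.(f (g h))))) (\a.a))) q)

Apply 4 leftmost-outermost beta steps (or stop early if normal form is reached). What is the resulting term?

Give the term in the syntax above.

Step 0: ((((((\f.(\g.(\h.((f h) (g h))))) (\a.a)) ((\f.(\g.(\h.((f h) (g h))))) (\f.(\g.(\h.((f h) (g h))))))) (\b.(\c.b))) ((\f.(\g.(\h.(f (g h))))) (\a.a))) q)
Step 1: (((((\g.(\h.(((\a.a) h) (g h)))) ((\f.(\g.(\h.((f h) (g h))))) (\f.(\g.(\h.((f h) (g h))))))) (\b.(\c.b))) ((\f.(\g.(\h.(f (g h))))) (\a.a))) q)
Step 2: ((((\h.(((\a.a) h) (((\f.(\g.(\h.((f h) (g h))))) (\f.(\g.(\h.((f h) (g h)))))) h))) (\b.(\c.b))) ((\f.(\g.(\h.(f (g h))))) (\a.a))) q)
Step 3: (((((\a.a) (\b.(\c.b))) (((\f.(\g.(\h.((f h) (g h))))) (\f.(\g.(\h.((f h) (g h)))))) (\b.(\c.b)))) ((\f.(\g.(\h.(f (g h))))) (\a.a))) q)
Step 4: ((((\b.(\c.b)) (((\f.(\g.(\h.((f h) (g h))))) (\f.(\g.(\h.((f h) (g h)))))) (\b.(\c.b)))) ((\f.(\g.(\h.(f (g h))))) (\a.a))) q)

Answer: ((((\b.(\c.b)) (((\f.(\g.(\h.((f h) (g h))))) (\f.(\g.(\h.((f h) (g h)))))) (\b.(\c.b)))) ((\f.(\g.(\h.(f (g h))))) (\a.a))) q)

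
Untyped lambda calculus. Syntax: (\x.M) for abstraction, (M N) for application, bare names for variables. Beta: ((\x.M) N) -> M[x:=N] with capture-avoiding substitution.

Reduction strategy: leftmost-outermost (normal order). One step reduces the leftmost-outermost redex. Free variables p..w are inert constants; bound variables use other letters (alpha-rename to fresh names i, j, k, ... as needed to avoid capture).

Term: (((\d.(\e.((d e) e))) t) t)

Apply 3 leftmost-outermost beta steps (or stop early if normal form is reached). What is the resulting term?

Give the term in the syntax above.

Step 0: (((\d.(\e.((d e) e))) t) t)
Step 1: ((\e.((t e) e)) t)
Step 2: ((t t) t)
Step 3: (normal form reached)

Answer: ((t t) t)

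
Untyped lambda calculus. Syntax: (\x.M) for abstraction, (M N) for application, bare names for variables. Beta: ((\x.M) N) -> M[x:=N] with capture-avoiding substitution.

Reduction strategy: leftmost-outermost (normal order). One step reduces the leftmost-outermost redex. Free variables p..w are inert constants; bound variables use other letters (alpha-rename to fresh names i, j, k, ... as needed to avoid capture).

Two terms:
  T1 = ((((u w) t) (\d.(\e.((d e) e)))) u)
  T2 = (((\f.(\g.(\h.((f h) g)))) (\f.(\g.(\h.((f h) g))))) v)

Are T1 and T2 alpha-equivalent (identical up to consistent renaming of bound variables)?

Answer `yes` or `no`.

Answer: no

Derivation:
Term 1: ((((u w) t) (\d.(\e.((d e) e)))) u)
Term 2: (((\f.(\g.(\h.((f h) g)))) (\f.(\g.(\h.((f h) g))))) v)
Alpha-equivalence: compare structure up to binder renaming.
Result: False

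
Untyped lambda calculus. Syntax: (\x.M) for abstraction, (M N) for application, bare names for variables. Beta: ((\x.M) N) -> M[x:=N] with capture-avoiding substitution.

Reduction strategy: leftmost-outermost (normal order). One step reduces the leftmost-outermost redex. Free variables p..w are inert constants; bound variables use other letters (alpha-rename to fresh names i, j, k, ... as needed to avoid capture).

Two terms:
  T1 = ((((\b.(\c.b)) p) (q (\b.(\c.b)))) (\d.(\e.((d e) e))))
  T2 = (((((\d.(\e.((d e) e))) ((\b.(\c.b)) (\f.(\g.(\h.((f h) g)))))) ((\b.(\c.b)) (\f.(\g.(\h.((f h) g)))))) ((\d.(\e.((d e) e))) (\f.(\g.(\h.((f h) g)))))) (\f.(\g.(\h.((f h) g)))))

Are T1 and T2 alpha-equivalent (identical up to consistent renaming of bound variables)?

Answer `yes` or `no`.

Answer: no

Derivation:
Term 1: ((((\b.(\c.b)) p) (q (\b.(\c.b)))) (\d.(\e.((d e) e))))
Term 2: (((((\d.(\e.((d e) e))) ((\b.(\c.b)) (\f.(\g.(\h.((f h) g)))))) ((\b.(\c.b)) (\f.(\g.(\h.((f h) g)))))) ((\d.(\e.((d e) e))) (\f.(\g.(\h.((f h) g)))))) (\f.(\g.(\h.((f h) g)))))
Alpha-equivalence: compare structure up to binder renaming.
Result: False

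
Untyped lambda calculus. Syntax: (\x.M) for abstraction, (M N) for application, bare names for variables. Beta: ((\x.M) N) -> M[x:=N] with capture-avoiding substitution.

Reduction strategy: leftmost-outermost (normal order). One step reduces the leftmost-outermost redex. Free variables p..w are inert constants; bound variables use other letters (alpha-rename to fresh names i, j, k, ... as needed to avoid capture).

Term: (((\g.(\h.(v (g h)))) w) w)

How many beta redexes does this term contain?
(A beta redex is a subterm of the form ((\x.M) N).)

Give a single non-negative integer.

Term: (((\g.(\h.(v (g h)))) w) w)
  Redex: ((\g.(\h.(v (g h)))) w)
Total redexes: 1

Answer: 1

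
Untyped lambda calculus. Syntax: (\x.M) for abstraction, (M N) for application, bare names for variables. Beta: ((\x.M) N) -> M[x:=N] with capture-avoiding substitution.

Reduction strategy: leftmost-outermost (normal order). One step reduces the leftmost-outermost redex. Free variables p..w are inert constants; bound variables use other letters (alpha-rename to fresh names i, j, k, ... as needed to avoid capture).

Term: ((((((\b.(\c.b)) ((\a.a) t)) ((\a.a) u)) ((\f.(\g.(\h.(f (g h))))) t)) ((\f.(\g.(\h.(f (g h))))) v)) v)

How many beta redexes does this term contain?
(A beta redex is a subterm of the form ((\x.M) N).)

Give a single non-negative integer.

Answer: 5

Derivation:
Term: ((((((\b.(\c.b)) ((\a.a) t)) ((\a.a) u)) ((\f.(\g.(\h.(f (g h))))) t)) ((\f.(\g.(\h.(f (g h))))) v)) v)
  Redex: ((\b.(\c.b)) ((\a.a) t))
  Redex: ((\a.a) t)
  Redex: ((\a.a) u)
  Redex: ((\f.(\g.(\h.(f (g h))))) t)
  Redex: ((\f.(\g.(\h.(f (g h))))) v)
Total redexes: 5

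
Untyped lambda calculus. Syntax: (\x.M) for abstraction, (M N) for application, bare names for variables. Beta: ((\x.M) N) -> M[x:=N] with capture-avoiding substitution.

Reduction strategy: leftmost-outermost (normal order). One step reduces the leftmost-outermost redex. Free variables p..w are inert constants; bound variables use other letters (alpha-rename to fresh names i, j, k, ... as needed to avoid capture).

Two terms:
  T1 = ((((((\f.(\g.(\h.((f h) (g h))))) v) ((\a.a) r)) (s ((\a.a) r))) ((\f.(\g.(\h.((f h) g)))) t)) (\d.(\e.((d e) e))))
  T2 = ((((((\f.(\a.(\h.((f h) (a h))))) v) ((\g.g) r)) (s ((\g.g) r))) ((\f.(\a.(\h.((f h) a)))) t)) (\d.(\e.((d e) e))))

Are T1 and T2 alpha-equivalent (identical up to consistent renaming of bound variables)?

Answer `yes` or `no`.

Answer: yes

Derivation:
Term 1: ((((((\f.(\g.(\h.((f h) (g h))))) v) ((\a.a) r)) (s ((\a.a) r))) ((\f.(\g.(\h.((f h) g)))) t)) (\d.(\e.((d e) e))))
Term 2: ((((((\f.(\a.(\h.((f h) (a h))))) v) ((\g.g) r)) (s ((\g.g) r))) ((\f.(\a.(\h.((f h) a)))) t)) (\d.(\e.((d e) e))))
Alpha-equivalence: compare structure up to binder renaming.
Result: True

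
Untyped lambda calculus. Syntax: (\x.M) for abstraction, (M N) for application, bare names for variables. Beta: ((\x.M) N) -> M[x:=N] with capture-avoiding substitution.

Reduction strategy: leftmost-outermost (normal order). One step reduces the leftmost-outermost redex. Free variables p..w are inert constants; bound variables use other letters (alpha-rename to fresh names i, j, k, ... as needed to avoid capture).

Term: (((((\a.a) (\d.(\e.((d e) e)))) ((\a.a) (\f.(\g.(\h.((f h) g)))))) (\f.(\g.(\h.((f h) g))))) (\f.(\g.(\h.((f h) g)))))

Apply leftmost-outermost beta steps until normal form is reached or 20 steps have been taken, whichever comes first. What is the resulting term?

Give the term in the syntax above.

Answer: (\h.(\i.((h i) (\f.(\g.(\h.((f h) g)))))))

Derivation:
Step 0: (((((\a.a) (\d.(\e.((d e) e)))) ((\a.a) (\f.(\g.(\h.((f h) g)))))) (\f.(\g.(\h.((f h) g))))) (\f.(\g.(\h.((f h) g)))))
Step 1: ((((\d.(\e.((d e) e))) ((\a.a) (\f.(\g.(\h.((f h) g)))))) (\f.(\g.(\h.((f h) g))))) (\f.(\g.(\h.((f h) g)))))
Step 2: (((\e.((((\a.a) (\f.(\g.(\h.((f h) g))))) e) e)) (\f.(\g.(\h.((f h) g))))) (\f.(\g.(\h.((f h) g)))))
Step 3: (((((\a.a) (\f.(\g.(\h.((f h) g))))) (\f.(\g.(\h.((f h) g))))) (\f.(\g.(\h.((f h) g))))) (\f.(\g.(\h.((f h) g)))))
Step 4: ((((\f.(\g.(\h.((f h) g)))) (\f.(\g.(\h.((f h) g))))) (\f.(\g.(\h.((f h) g))))) (\f.(\g.(\h.((f h) g)))))
Step 5: (((\g.(\h.(((\f.(\g.(\h.((f h) g)))) h) g))) (\f.(\g.(\h.((f h) g))))) (\f.(\g.(\h.((f h) g)))))
Step 6: ((\h.(((\f.(\g.(\h.((f h) g)))) h) (\f.(\g.(\h.((f h) g)))))) (\f.(\g.(\h.((f h) g)))))
Step 7: (((\f.(\g.(\h.((f h) g)))) (\f.(\g.(\h.((f h) g))))) (\f.(\g.(\h.((f h) g)))))
Step 8: ((\g.(\h.(((\f.(\g.(\h.((f h) g)))) h) g))) (\f.(\g.(\h.((f h) g)))))
Step 9: (\h.(((\f.(\g.(\h.((f h) g)))) h) (\f.(\g.(\h.((f h) g))))))
Step 10: (\h.((\g.(\i.((h i) g))) (\f.(\g.(\h.((f h) g))))))
Step 11: (\h.(\i.((h i) (\f.(\g.(\h.((f h) g)))))))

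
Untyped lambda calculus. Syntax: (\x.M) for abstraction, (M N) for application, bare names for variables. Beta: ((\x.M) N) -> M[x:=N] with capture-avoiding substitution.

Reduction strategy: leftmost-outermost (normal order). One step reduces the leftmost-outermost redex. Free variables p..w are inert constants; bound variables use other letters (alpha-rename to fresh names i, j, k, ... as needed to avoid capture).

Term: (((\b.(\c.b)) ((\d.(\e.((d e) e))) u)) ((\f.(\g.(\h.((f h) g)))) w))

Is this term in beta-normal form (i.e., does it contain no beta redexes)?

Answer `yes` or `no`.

Answer: no

Derivation:
Term: (((\b.(\c.b)) ((\d.(\e.((d e) e))) u)) ((\f.(\g.(\h.((f h) g)))) w))
Found 3 beta redex(es).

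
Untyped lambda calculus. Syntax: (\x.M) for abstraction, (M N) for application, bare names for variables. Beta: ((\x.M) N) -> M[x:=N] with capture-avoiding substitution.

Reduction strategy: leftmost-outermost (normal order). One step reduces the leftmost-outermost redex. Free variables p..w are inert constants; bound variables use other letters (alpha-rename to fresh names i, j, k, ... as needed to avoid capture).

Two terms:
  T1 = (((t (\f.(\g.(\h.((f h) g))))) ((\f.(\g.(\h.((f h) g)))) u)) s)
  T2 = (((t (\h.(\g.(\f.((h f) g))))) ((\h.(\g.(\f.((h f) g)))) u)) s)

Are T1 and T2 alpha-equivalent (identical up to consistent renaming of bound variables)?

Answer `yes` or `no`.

Term 1: (((t (\f.(\g.(\h.((f h) g))))) ((\f.(\g.(\h.((f h) g)))) u)) s)
Term 2: (((t (\h.(\g.(\f.((h f) g))))) ((\h.(\g.(\f.((h f) g)))) u)) s)
Alpha-equivalence: compare structure up to binder renaming.
Result: True

Answer: yes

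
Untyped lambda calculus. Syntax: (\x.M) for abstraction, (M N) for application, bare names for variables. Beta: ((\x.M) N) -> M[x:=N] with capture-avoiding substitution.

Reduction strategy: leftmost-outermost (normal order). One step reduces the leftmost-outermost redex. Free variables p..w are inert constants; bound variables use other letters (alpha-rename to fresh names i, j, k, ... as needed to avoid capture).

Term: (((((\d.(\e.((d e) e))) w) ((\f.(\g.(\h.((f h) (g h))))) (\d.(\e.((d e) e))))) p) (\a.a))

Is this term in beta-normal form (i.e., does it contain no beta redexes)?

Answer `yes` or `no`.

Answer: no

Derivation:
Term: (((((\d.(\e.((d e) e))) w) ((\f.(\g.(\h.((f h) (g h))))) (\d.(\e.((d e) e))))) p) (\a.a))
Found 2 beta redex(es).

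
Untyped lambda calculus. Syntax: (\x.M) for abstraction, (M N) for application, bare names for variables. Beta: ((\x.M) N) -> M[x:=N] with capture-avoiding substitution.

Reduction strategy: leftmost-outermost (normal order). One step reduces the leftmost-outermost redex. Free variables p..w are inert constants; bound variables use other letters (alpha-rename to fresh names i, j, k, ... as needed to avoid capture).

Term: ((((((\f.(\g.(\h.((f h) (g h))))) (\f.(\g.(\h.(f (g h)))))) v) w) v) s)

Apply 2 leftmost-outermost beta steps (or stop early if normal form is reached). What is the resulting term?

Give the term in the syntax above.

Answer: ((((\h.(((\f.(\g.(\h.(f (g h))))) h) (v h))) w) v) s)

Derivation:
Step 0: ((((((\f.(\g.(\h.((f h) (g h))))) (\f.(\g.(\h.(f (g h)))))) v) w) v) s)
Step 1: (((((\g.(\h.(((\f.(\g.(\h.(f (g h))))) h) (g h)))) v) w) v) s)
Step 2: ((((\h.(((\f.(\g.(\h.(f (g h))))) h) (v h))) w) v) s)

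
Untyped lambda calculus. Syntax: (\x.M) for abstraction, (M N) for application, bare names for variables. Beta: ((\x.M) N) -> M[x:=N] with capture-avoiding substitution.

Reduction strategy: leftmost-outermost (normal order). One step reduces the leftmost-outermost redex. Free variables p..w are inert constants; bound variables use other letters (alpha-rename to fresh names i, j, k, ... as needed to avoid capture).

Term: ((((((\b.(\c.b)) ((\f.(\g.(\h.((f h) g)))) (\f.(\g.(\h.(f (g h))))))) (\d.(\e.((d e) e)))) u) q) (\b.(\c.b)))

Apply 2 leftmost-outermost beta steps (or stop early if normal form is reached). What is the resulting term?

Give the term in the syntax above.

Step 0: ((((((\b.(\c.b)) ((\f.(\g.(\h.((f h) g)))) (\f.(\g.(\h.(f (g h))))))) (\d.(\e.((d e) e)))) u) q) (\b.(\c.b)))
Step 1: (((((\c.((\f.(\g.(\h.((f h) g)))) (\f.(\g.(\h.(f (g h))))))) (\d.(\e.((d e) e)))) u) q) (\b.(\c.b)))
Step 2: (((((\f.(\g.(\h.((f h) g)))) (\f.(\g.(\h.(f (g h)))))) u) q) (\b.(\c.b)))

Answer: (((((\f.(\g.(\h.((f h) g)))) (\f.(\g.(\h.(f (g h)))))) u) q) (\b.(\c.b)))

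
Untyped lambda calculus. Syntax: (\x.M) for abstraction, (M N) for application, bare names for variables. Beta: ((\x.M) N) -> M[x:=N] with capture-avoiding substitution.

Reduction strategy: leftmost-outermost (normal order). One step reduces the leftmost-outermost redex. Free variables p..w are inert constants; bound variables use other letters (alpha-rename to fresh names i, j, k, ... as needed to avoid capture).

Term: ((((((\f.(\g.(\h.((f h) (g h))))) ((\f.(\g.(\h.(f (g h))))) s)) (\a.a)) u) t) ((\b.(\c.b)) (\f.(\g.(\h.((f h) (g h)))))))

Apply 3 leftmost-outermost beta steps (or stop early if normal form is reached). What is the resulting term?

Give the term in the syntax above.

Step 0: ((((((\f.(\g.(\h.((f h) (g h))))) ((\f.(\g.(\h.(f (g h))))) s)) (\a.a)) u) t) ((\b.(\c.b)) (\f.(\g.(\h.((f h) (g h)))))))
Step 1: (((((\g.(\h.((((\f.(\g.(\h.(f (g h))))) s) h) (g h)))) (\a.a)) u) t) ((\b.(\c.b)) (\f.(\g.(\h.((f h) (g h)))))))
Step 2: ((((\h.((((\f.(\g.(\h.(f (g h))))) s) h) ((\a.a) h))) u) t) ((\b.(\c.b)) (\f.(\g.(\h.((f h) (g h)))))))
Step 3: ((((((\f.(\g.(\h.(f (g h))))) s) u) ((\a.a) u)) t) ((\b.(\c.b)) (\f.(\g.(\h.((f h) (g h)))))))

Answer: ((((((\f.(\g.(\h.(f (g h))))) s) u) ((\a.a) u)) t) ((\b.(\c.b)) (\f.(\g.(\h.((f h) (g h)))))))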